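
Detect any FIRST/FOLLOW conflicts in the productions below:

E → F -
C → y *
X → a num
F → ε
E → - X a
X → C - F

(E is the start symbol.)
A FIRST/FOLLOW conflict occurs when a non-terminal N has a nullable alternative N → β (β ⇒* ε) and another alternative N → α with FIRST(α) ∩ FOLLOW(N) ≠ ∅: on such a lookahead the parser cannot decide between expanding α and letting N vanish via β.

Nullable non-terminals: F.
F has a nullable alternative but only one production, so nothing to check.

C, E, X have no nullable alternative, so no FIRST/FOLLOW check is needed there.

No FIRST/FOLLOW conflicts found.

Answer: No FIRST/FOLLOW conflicts.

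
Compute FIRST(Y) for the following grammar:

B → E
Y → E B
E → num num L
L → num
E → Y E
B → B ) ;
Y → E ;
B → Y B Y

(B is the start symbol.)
FIRST sets of the other non-terminals involved (by the same procedure, iterated to a fixed point):
  FIRST(E) = { 'num' }

From Y → E B:
  - E is a non-terminal: add FIRST(E) \ {ε} = { 'num' }
    E is not nullable, so stop
From Y → E ;:
  - E is a non-terminal: add FIRST(E) \ {ε} = { 'num' }
    E is not nullable, so stop

Collecting: FIRST(Y) = { 'num' }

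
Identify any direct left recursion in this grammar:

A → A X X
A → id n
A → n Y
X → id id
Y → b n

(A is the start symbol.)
Direct left recursion occurs when N → N α for some non-terminal N (the right-hand side begins with the left-hand side itself).

A → A X X: LEFT RECURSIVE (starts with A)
A → id n: starts with id
A → n Y: starts with n
X → id id: starts with id
Y → b n: starts with b

The grammar has direct left recursion on: A.

Answer: Yes, A is left-recursive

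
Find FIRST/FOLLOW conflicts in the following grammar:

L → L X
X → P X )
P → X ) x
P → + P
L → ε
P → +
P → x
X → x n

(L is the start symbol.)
A FIRST/FOLLOW conflict occurs when a non-terminal N has a nullable alternative N → β (β ⇒* ε) and another alternative N → α with FIRST(α) ∩ FOLLOW(N) ≠ ∅: on such a lookahead the parser cannot decide between expanding α and letting N vanish via β.

Nullable non-terminals: L.
FIRST sets used below: FIRST(L) = { '+', 'x', ε }, FIRST(X) = { '+', 'x' }

L: nullable alternative(s) L → ε; FOLLOW(L) = { $, '+', 'x' }
  L → L X: FIRST \ {ε} = { '+', 'x' } — overlaps FOLLOW(L) on { '+', 'x' }: CONFLICT
  L → ε: FIRST \ {ε} = { } — this is the only nullable alternative, skip

P, X have no nullable alternative, so no FIRST/FOLLOW check is needed there.

So the grammar has 1 FIRST/FOLLOW conflict (marked CONFLICT above).

Answer: Yes. L → L X with FOLLOW(L) on { '+', 'x' }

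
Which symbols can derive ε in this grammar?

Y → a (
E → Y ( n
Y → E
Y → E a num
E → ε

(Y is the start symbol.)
{ 'E', 'Y' }

A non-terminal is nullable if it can derive ε (the empty string): either it has an ε-production, or it has a production whose right-hand side consists entirely of nullable non-terminals.

ε-productions: E → ε
So E is immediately nullable.
Y → E: every symbol on the right is nullable, so Y is nullable too.
Every non-terminal is now nullable.
Nullable = { 'E', 'Y' }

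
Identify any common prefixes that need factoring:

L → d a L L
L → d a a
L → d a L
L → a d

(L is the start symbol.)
Yes, L has productions with common prefix 'd a'

Left-factoring is needed when two productions for the same non-terminal
share a common prefix on the right-hand side.

Productions for L:
  L → d a L L
  L → d a a
  L → d a L
  L → a d

Found common prefix 'd a' in productions for L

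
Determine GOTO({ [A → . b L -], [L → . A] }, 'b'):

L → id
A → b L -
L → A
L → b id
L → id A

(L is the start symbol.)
GOTO(I, 'b') = CLOSURE({ [A → αX.β] : [A → α.Xβ] ∈ I, X = 'b' })

Items with dot before 'b', with the dot advanced:
  [A → . b L -] → [A → b . L -]
Closure of the advanced items:
  [A → b . L -] has the dot before L: add [L → . id], [L → . A], [L → . b id], [L → . id A]
  [L → . A] has the dot before A: add [A → . b L -]

GOTO = { [A → . b L -], [A → b . L -], [L → . A], [L → . b id], [L → . id A], [L → . id] }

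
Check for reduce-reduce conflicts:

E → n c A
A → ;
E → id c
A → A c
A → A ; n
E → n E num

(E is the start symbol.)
No reduce-reduce conflicts

Augment with E' → E and build the canonical LR(0) collection (I0 = CLOSURE({[E' → . E]}), then GOTO on every symbol after a dot until no new states appear). It has 13 states:
  I0: { [E → . id c], [E → . n E num], [E → . n c A], [E' → . E] }  — shift
  I1: { [E' → E .] }  — accept
  I2: { [E → id . c] }  — shift
  I3: { [E → . id c], [E → . n E num], [E → . n c A], [E → n . E num], [E → n . c A] }  — shift
  I4: { [E → n E . num] }  — shift
  I5: { [A → . ;], [A → . A ; n], [A → . A c], [E → n c . A] }  — shift
  I6: { [A → ; .] }  — reduce
  I7: { [A → A . ; n], [A → A . c], [E → n c A .] }  — shift, reduce
  I8: { [A → A ; . n] }  — shift
  I9: { [A → A c .] }  — reduce
  I10: { [A → A ; n .] }  — reduce
  I11: { [E → n E num .] }  — reduce
  I12: { [E → id c .] }  — reduce

No state contains more than one complete item.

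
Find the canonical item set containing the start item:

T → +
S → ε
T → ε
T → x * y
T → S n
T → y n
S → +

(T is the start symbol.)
First, augment the grammar with T' → T
I₀ = CLOSURE({ [T' → . T] }):
  [T' → . T] has the dot before T: add [T → . +], [T → .], [T → . x * y], [T → . S n], [T → . y n]
  [T → . S n] has the dot before S: add [S → .], [S → . +]
No further items can be added.

I₀ = { [S → . +], [S → .], [T → . +], [T → . S n], [T → . x * y], [T → . y n], [T → .], [T' → . T] }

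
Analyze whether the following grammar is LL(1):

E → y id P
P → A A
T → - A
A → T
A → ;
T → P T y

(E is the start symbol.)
Relevant sets:
  FIRST(P) = { '-', ';' }
  FIRST(T) = { '-', ';' }

For T:
  PREDICT(T → '-' A) = { '-' }
  PREDICT(T → P T y) = { '-', ';' }
For A:
  PREDICT(A → T) = { '-', ';' }
  PREDICT(A → ';') = { ';' }
E, P have a single production, so nothing to check there.

Conflict found: Predict set conflict for T: { '-' }
The grammar is NOT LL(1).

Answer: No. Predict set conflict for T: { '-' }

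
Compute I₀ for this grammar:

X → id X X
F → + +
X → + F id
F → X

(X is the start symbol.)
First, augment the grammar with X' → X
I₀ = CLOSURE({ [X' → . X] }):
  [X' → . X] has the dot before X: add [X → . id X X], [X → . + F id]
No further items can be added.

I₀ = { [X → . + F id], [X → . id X X], [X' → . X] }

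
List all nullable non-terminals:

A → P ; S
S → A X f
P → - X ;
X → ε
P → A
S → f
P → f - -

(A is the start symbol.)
{ 'X' }

A non-terminal is nullable if it can derive ε (the empty string): either it has an ε-production, or it has a production whose right-hand side consists entirely of nullable non-terminals.

ε-productions: X → ε
So X is immediately nullable.
No further non-terminal can be added: every production for the remaining non-terminals contains a terminal or a non-nullable non-terminal.
Nullable = { 'X' }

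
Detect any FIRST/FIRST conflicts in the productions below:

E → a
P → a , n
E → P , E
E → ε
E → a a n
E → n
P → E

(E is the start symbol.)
FIRST sets of the non-terminals at (or reachable through a nullable prefix from) the front of some alternative:
  FIRST(P) = { ',', 'a', 'n', ε }
  FIRST(E) = { ',', 'a', 'n', ε }

Productions for E:
  E → a: FIRST = { 'a' }
  E → P , E: FIRST = { ',', 'a', 'n' }
  E → ε: FIRST = { ε }
  E → a a n: FIRST = { 'a' }
  E → n: FIRST = { 'n' }
Productions for P:
  P → a , n: FIRST = { 'a' }
  P → E: FIRST = { ',', 'a', 'n', ε }

Conflict for E: E → a and E → P , E
  Overlap: { 'a' }
Conflict for E: E → a and E → a a n
  Overlap: { 'a' }
Conflict for E: E → P , E and E → a a n
  Overlap: { 'a' }
Conflict for E: E → P , E and E → n
  Overlap: { 'n' }
Conflict for P: P → a , n and P → E
  Overlap: { 'a' }

Answer: Yes. E → a / E → P ',' E on { 'a' }; E → a / E → a a n on { 'a' }; E → P ',' E / E → a a n on { 'a' }; E → P ',' E / E → n on { 'n' }; P → a ',' n / P → E on { 'a' }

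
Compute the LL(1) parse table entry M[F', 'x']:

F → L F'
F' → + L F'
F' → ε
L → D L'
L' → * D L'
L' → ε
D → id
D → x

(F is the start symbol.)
Empty (error entry)

To find M[F', 'x'], we find productions for F' where 'x' is in the predict set (PREDICT(N → α) = (FIRST(α) \ {ε}) ∪ (FOLLOW(N) if α ⇒* ε)).

Relevant sets:
  FOLLOW(F') = { $ }

F' → + L F': PREDICT = { '+' }
F' → ε: PREDICT = { $ }

M[F', 'x'] is empty (no production applies)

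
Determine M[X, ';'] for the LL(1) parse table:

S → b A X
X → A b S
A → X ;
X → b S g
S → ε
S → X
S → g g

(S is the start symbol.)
Empty (error entry)

To find M[X, ';'], we find productions for X where ';' is in the predict set (PREDICT(N → α) = (FIRST(α) \ {ε}) ∪ (FOLLOW(N) if α ⇒* ε)).

Relevant sets:
  FIRST(A) = { 'b' }

X → A b S: PREDICT = { 'b' }
X → b S g: PREDICT = { 'b' }

M[X, ';'] is empty (no production applies)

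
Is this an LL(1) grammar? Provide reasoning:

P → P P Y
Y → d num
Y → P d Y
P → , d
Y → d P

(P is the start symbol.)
A grammar is LL(1) if for each non-terminal N with multiple productions, the predict sets of those productions are pairwise disjoint, where PREDICT(N → α) = (FIRST(α) \ {ε}) ∪ (FOLLOW(N) if α ⇒* ε).

Relevant sets:
  FIRST(P) = { ',' }

For P:
  PREDICT(P → P P Y) = { ',' }
  PREDICT(P → ',' d) = { ',' }
For Y:
  PREDICT(Y → d num) = { 'd' }
  PREDICT(Y → P d Y) = { ',' }
  PREDICT(Y → d P) = { 'd' }

Conflict found: Predict set conflict for P: { ',' }
The grammar is NOT LL(1).

Answer: No. Predict set conflict for P: { ',' }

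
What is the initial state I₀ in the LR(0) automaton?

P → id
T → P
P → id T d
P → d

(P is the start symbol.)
First, augment the grammar with P' → P
I₀ = CLOSURE({ [P' → . P] }):
  [P' → . P] has the dot before P: add [P → . id], [P → . id T d], [P → . d]
No further items can be added.

I₀ = { [P → . d], [P → . id T d], [P → . id], [P' → . P] }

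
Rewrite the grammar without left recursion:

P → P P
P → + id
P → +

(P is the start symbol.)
P is directly left-recursive. The standard transformation for
  A → A α₁ | ... | A α_m | β₁ | ... | β_n
is
  A  → β₁ A' | ... | β_n A'
  A' → α₁ A' | ... | α_m A' | ε

P → + id becomes P → + id P'
P → + becomes P → + P'
P → P P becomes P' → P P'
Add P' → ε

Resulting grammar:
P → + id P'
P → + P'
P' → P P'
P' → ε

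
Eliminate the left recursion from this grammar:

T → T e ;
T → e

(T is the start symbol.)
T → e T'
T' → e ; T'
T' → ε

T is directly left-recursive. The standard transformation for
  A → A α₁ | ... | A α_m | β₁ | ... | β_n
is
  A  → β₁ A' | ... | β_n A'
  A' → α₁ A' | ... | α_m A' | ε

T → e becomes T → e T'
T → T e ; becomes T' → e ; T'
Add T' → ε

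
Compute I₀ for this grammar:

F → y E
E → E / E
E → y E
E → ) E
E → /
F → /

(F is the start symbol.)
{ [F → . /], [F → . y E], [F' → . F] }

First, augment the grammar with F' → F
I₀ = CLOSURE({ [F' → . F] }):
  [F' → . F] has the dot before F: add [F → . y E], [F → . /]
No further items can be added.

I₀ = { [F → . /], [F → . y E], [F' → . F] }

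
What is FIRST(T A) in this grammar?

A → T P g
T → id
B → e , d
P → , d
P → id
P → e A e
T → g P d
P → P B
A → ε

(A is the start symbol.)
FIRST sets of the non-terminals involved (from the grammar, by fixed-point iteration):
  FIRST(T) = { 'g', 'id' }

To compute FIRST(T A), process the symbols left to right:
Symbol T is a non-terminal. Add FIRST(T) \ {ε} = { 'g', 'id' }
T is not nullable (ε ∉ FIRST(T)), so stop here.
FIRST(T A) = { 'g', 'id' }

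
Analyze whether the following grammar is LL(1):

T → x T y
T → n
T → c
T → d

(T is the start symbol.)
Yes, the grammar is LL(1).

A grammar is LL(1) if for each non-terminal N with multiple productions, the predict sets of those productions are pairwise disjoint, where PREDICT(N → α) = (FIRST(α) \ {ε}) ∪ (FOLLOW(N) if α ⇒* ε).

For T:
  PREDICT(T → x T y) = { 'x' }
  PREDICT(T → n) = { 'n' }
  PREDICT(T → c) = { 'c' }
  PREDICT(T → d) = { 'd' }

All predict sets are disjoint. The grammar IS LL(1).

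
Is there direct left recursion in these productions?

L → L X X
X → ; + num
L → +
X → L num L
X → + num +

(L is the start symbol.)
Direct left recursion occurs when N → N α for some non-terminal N (the right-hand side begins with the left-hand side itself).

L → L X X: LEFT RECURSIVE (starts with L)
X → ; + num: starts with ';'
L → +: starts with '+'
X → L num L: starts with L
X → + num +: starts with '+'

The grammar has direct left recursion on: L.

Answer: Yes, L is left-recursive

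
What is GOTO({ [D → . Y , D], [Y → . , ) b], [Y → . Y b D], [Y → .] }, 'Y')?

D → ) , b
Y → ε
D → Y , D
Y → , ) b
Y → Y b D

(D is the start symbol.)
GOTO(I, 'Y') = CLOSURE({ [A → αX.β] : [A → α.Xβ] ∈ I, X = 'Y' })

Items with dot before 'Y', with the dot advanced:
  [D → . Y , D] → [D → Y . , D]
  [Y → . Y b D] → [Y → Y . b D]
Closure adds nothing (no advanced item has the dot before a non-terminal).

GOTO = { [D → Y . , D], [Y → Y . b D] }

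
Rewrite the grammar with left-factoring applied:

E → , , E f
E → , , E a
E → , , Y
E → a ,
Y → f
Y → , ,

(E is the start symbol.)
Left-factoring transforms A → αβ₁ | αβ₂ into A → αA' and A' → β₁ | β₂
(α is the longest common prefix among the alternatives). Repeat until
no nonterminal has two alternatives with a common prefix.

Round 1: E has alternatives sharing prefix ', ,'. Introduce E': E → , , E'
  Add: E' → E f
  Add: E' → E a
  Add: E' → Y

Round 2: E' has alternatives sharing prefix 'E'. Introduce E'': E' → E E''
  Add: E'' → f
  Add: E'' → a

No remaining common prefixes — done.

Resulting grammar:
E → , , E'
E' → E E''
E'' → f
E'' → a
E' → Y
E → a ,
Y → f
Y → , ,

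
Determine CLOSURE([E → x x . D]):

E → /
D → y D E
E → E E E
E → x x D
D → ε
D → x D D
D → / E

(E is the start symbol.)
{ [D → . / E], [D → . x D D], [D → . y D E], [D → .], [E → x x . D] }

Start with: [E → x x . D]
  [E → x x . D] has the dot before D: add [D → . y D E], [D → .], [D → . x D D], [D → . / E]
No further items can be added.

CLOSURE = { [D → . / E], [D → . x D D], [D → . y D E], [D → .], [E → x x . D] }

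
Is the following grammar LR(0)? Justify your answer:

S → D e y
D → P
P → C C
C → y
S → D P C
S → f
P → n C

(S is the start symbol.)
Augment with S' → S and build the canonical LR(0) collection (I0 = CLOSURE({[S' → . S]}), then GOTO on every symbol after a dot until no new states appear). It has 14 states:
  I0: { [C → . y], [D → . P], [P → . C C], [P → . n C], [S → . D P C], [S → . D e y], [S → . f], [S' → . S] }  — shift
  I1: { [C → . y], [P → C . C] }  — shift
  I2: { [C → . y], [P → . C C], [P → . n C], [S → D . P C], [S → D . e y] }  — shift
  I3: { [D → P .] }  — reduce
  I4: { [S' → S .] }  — accept
  I5: { [S → f .] }  — reduce
  I6: { [C → . y], [P → n . C] }  — shift
  I7: { [C → y .] }  — reduce
  I8: { [P → n C .] }  — reduce
  I9: { [C → . y], [S → D P . C] }  — shift
  I10: { [S → D e . y] }  — shift
  I11: { [S → D e y .] }  — reduce
  I12: { [S → D P C .] }  — reduce
  I13: { [P → C C .] }  — reduce

Every state is either a pure shift/goto state or contains exactly one complete item and nothing to shift — no conflicts. The grammar is LR(0).

Answer: Yes, the grammar is LR(0)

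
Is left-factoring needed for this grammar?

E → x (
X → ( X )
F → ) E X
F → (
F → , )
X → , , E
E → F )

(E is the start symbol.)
No, left-factoring is not needed

Left-factoring is needed when two productions for the same non-terminal
share a common prefix on the right-hand side.

Productions for E:
  E → x (
  E → F )
Productions for X:
  X → ( X )
  X → , , E
Productions for F:
  F → ) E X
  F → (
  F → , )

No common prefixes found.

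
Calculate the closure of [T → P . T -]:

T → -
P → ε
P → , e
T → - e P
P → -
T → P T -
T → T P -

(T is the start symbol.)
Start with: [T → P . T -]
  [T → P . T -] has the dot before T: add [T → . -], [T → . - e P], [T → . P T -], [T → . T P -]
  [T → . P T -] has the dot before P: add [P → .], [P → . , e], [P → . -]
No further items can be added.

CLOSURE = { [P → . , e], [P → . -], [P → .], [T → . - e P], [T → . -], [T → . P T -], [T → . T P -], [T → P . T -] }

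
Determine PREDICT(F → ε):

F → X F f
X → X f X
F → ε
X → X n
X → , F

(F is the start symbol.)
{ $, ',', 'f', 'n' }

PREDICT(F → ε) = (FIRST(RHS) \ {ε}) ∪ (FOLLOW(F) if ε ∈ FIRST(RHS), i.e. RHS ⇒* ε)
The right-hand side is ε (FIRST(ε) = { ε }), so the predict set is FOLLOW(F) = { $, ',', 'f', 'n' }
PREDICT(F → ε) = { $, ',', 'f', 'n' }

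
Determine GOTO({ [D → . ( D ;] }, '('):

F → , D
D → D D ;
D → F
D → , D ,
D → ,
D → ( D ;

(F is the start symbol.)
GOTO(I, '(') = CLOSURE({ [A → αX.β] : [A → α.Xβ] ∈ I, X = '(' })

Items with dot before '(', with the dot advanced:
  [D → . ( D ;] → [D → ( . D ;]
Closure of the advanced items:
  [D → ( . D ;] has the dot before D: add [D → . D D ;], [D → . F], [D → . , D ,], [D → . ,], [D → . ( D ;]
  [D → . F] has the dot before F: add [F → . , D]

GOTO = { [D → ( . D ;], [D → . ( D ;], [D → . , D ,], [D → . ,], [D → . D D ;], [D → . F], [F → . , D] }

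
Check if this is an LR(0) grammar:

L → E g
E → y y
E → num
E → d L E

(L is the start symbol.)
A grammar is LR(0) if no state in the canonical LR(0) collection has:
  - both a shift item (dot before a terminal) and a complete item (shift-reduce conflict), or
  - two or more complete items (reduce-reduce conflict; the accept item [L' → L .] counts as a complete item here).

Augment with L' → L and build the canonical LR(0) collection (I0 = CLOSURE({[L' → . L]}), then GOTO on every symbol after a dot until no new states appear). It has 10 states:
  I0: { [E → . d L E], [E → . num], [E → . y y], [L → . E g], [L' → . L] }  — shift
  I1: { [L → E . g] }  — shift
  I2: { [L' → L .] }  — accept
  I3: { [E → . d L E], [E → . num], [E → . y y], [E → d . L E], [L → . E g] }  — shift
  I4: { [E → num .] }  — reduce
  I5: { [E → y . y] }  — shift
  I6: { [E → y y .] }  — reduce
  I7: { [E → . d L E], [E → . num], [E → . y y], [E → d L . E] }  — shift
  I8: { [E → d L E .] }  — reduce
  I9: { [L → E g .] }  — reduce

Every state is either a pure shift/goto state or contains exactly one complete item and nothing to shift — no conflicts. The grammar is LR(0).

Answer: Yes, the grammar is LR(0)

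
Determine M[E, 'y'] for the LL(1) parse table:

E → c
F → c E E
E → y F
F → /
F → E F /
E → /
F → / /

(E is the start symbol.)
E → y F

To find M[E, 'y'], we find productions for E where 'y' is in the predict set (PREDICT(N → α) = (FIRST(α) \ {ε}) ∪ (FOLLOW(N) if α ⇒* ε)).

E → c: PREDICT = { 'c' }
E → y F: PREDICT = { 'y' }
  'y' is in predict set, so this production goes in M[E, 'y']
E → /: PREDICT = { '/' }

M[E, 'y'] = E → y F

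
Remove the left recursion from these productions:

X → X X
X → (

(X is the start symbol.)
X → ( X'
X' → X X'
X' → ε

X is directly left-recursive. The standard transformation for
  A → A α₁ | ... | A α_m | β₁ | ... | β_n
is
  A  → β₁ A' | ... | β_n A'
  A' → α₁ A' | ... | α_m A' | ε

X → ( becomes X → ( X'
X → X X becomes X' → X X'
Add X' → ε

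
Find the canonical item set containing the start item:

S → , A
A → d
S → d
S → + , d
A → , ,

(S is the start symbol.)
{ [S → . + , d], [S → . , A], [S → . d], [S' → . S] }

First, augment the grammar with S' → S
I₀ = CLOSURE({ [S' → . S] }):
  [S' → . S] has the dot before S: add [S → . , A], [S → . d], [S → . + , d]
No further items can be added.

I₀ = { [S → . + , d], [S → . , A], [S → . d], [S' → . S] }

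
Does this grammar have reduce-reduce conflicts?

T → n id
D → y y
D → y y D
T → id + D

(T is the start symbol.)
No reduce-reduce conflicts

Augment with T' → T and build the canonical LR(0) collection (I0 = CLOSURE({[T' → . T]}), then GOTO on every symbol after a dot until no new states appear). It has 10 states:
  I0: { [T → . id + D], [T → . n id], [T' → . T] }  — shift
  I1: { [T' → T .] }  — accept
  I2: { [T → id . + D] }  — shift
  I3: { [T → n . id] }  — shift
  I4: { [T → n id .] }  — reduce
  I5: { [D → . y y D], [D → . y y], [T → id + . D] }  — shift
  I6: { [T → id + D .] }  — reduce
  I7: { [D → y . y D], [D → y . y] }  — shift
  I8: { [D → . y y D], [D → . y y], [D → y y . D], [D → y y .] }  — shift, reduce
  I9: { [D → y y D .] }  — reduce

No state contains more than one complete item.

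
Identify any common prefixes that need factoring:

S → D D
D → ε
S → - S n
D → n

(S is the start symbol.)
No, left-factoring is not needed

Left-factoring is needed when two productions for the same non-terminal
share a common prefix on the right-hand side.

Productions for S:
  S → D D
  S → - S n
Productions for D:
  D → ε
  D → n

No common prefixes found.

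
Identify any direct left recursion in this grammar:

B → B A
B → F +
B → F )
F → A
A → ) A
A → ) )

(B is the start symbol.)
B → B A: LEFT RECURSIVE (starts with B)
B → F +: starts with F
B → F ): starts with F
F → A: starts with A
A → ) A: starts with ')'
A → ) ): starts with ')'

The grammar has direct left recursion on: B.

Answer: Yes, B is left-recursive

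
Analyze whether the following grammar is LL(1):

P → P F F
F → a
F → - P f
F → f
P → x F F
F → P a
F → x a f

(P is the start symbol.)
A grammar is LL(1) if for each non-terminal N with multiple productions, the predict sets of those productions are pairwise disjoint, where PREDICT(N → α) = (FIRST(α) \ {ε}) ∪ (FOLLOW(N) if α ⇒* ε).

Relevant sets:
  FIRST(P) = { 'x' }

For P:
  PREDICT(P → P F F) = { 'x' }
  PREDICT(P → x F F) = { 'x' }
For F:
  PREDICT(F → a) = { 'a' }
  PREDICT(F → '-' P f) = { '-' }
  PREDICT(F → f) = { 'f' }
  PREDICT(F → P a) = { 'x' }
  PREDICT(F → x a f) = { 'x' }

Conflict found: Predict set conflict for P: { 'x' }
The grammar is NOT LL(1).

Answer: No. Predict set conflict for P: { 'x' }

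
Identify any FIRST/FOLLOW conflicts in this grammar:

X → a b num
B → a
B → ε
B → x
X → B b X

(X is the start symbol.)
Nullable non-terminals: B.

B: nullable alternative(s) B → ε; FOLLOW(B) = { 'b' }
  B → a: FIRST \ {ε} = { 'a' } — disjoint from FOLLOW(B)
  B → ε: FIRST \ {ε} = { } — this is the only nullable alternative, skip
  B → x: FIRST \ {ε} = { 'x' } — disjoint from FOLLOW(B)

X has no nullable alternative, so no FIRST/FOLLOW check is needed there.

No FIRST/FOLLOW conflicts found.

Answer: No FIRST/FOLLOW conflicts.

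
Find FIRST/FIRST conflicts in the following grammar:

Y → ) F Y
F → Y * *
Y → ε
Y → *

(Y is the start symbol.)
A FIRST/FIRST conflict occurs when two productions N → α and N → β for the same non-terminal have FIRST(α) ∩ FIRST(β) ≠ ∅ (with ε ∈ FIRST of a nullable right-hand side, so two nullable alternatives also conflict).

Productions for Y:
  Y → ) F Y: FIRST = { ')' }
  Y → ε: FIRST = { ε }
  Y → *: FIRST = { '*' }
F has only one production, so no FIRST/FIRST conflict is possible there.

All alternatives of each non-terminal have pairwise disjoint FIRST sets.

Answer: No FIRST/FIRST conflicts.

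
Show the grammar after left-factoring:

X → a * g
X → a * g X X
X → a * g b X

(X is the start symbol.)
Left-factoring transforms A → αβ₁ | αβ₂ into A → αA' and A' → β₁ | β₂
(α is the longest common prefix among the alternatives). Repeat until
no nonterminal has two alternatives with a common prefix.

Round 1: X has alternatives sharing prefix 'a * g'. Introduce X': X → a * g X'
  Add: X' → ε
  Add: X' → X X
  Add: X' → b X

No remaining common prefixes — done.

Resulting grammar:
X → a * g X'
X' → ε
X' → X X
X' → b X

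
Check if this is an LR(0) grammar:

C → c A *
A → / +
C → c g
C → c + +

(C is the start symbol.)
Yes, the grammar is LR(0)

Augment with C' → C and build the canonical LR(0) collection (I0 = CLOSURE({[C' → . C]}), then GOTO on every symbol after a dot until no new states appear). It has 10 states:
  I0: { [C → . c + +], [C → . c A *], [C → . c g], [C' → . C] }  — shift
  I1: { [C' → C .] }  — accept
  I2: { [A → . / +], [C → c . + +], [C → c . A *], [C → c . g] }  — shift
  I3: { [C → c + . +] }  — shift
  I4: { [A → / . +] }  — shift
  I5: { [C → c A . *] }  — shift
  I6: { [C → c g .] }  — reduce
  I7: { [C → c A * .] }  — reduce
  I8: { [A → / + .] }  — reduce
  I9: { [C → c + + .] }  — reduce

Every state is either a pure shift/goto state or contains exactly one complete item and nothing to shift — no conflicts. The grammar is LR(0).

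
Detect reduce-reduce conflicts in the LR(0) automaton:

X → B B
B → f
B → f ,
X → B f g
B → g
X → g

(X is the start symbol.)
Yes — I4: [B → g .] vs [X → g .]

Augment with X' → X and build the canonical LR(0) collection (I0 = CLOSURE({[X' → . X]}), then GOTO on every symbol after a dot until no new states appear). It has 10 states:
  I0: { [B → . f ,], [B → . f], [B → . g], [X → . B B], [X → . B f g], [X → . g], [X' → . X] }  — shift
  I1: { [B → . f ,], [B → . f], [B → . g], [X → B . B], [X → B . f g] }  — shift
  I2: { [X' → X .] }  — accept
  I3: { [B → f . ,], [B → f .] }  — shift, reduce
  I4: { [B → g .], [X → g .] }  — 2 reduces
  I5: { [B → f , .] }  — reduce
  I6: { [X → B B .] }  — reduce
  I7: { [B → f . ,], [B → f .], [X → B f . g] }  — shift, reduce
  I8: { [B → g .] }  — reduce
  I9: { [X → B f g .] }  — reduce

I4 contains complete items [B → g .], [X → g .] — reduce-reduce conflict.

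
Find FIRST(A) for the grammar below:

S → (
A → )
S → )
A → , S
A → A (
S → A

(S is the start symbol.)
{ ')', ',' }

To compute FIRST(A), examine every production with A on the left-hand side, reading each right-hand side left to right until a non-nullable symbol is reached.

From A → ):
  - ')' is a terminal: add ')' and stop
From A → , S:
  - ',' is a terminal: add ',' and stop
From A → A (:
  - A is the symbol being defined: contributes nothing new
    A is not nullable, so stop

Collecting: FIRST(A) = { ')', ',' }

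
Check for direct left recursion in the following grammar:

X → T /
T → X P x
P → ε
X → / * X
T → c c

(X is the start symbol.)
X → T /: starts with T
T → X P x: starts with X
P → ε: starts with ε
X → / * X: starts with '/'
T → c c: starts with c

No direct left recursion found.

Answer: No direct left recursion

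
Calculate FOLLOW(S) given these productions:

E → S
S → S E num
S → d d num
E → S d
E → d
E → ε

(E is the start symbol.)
To compute FOLLOW(S), find every occurrence of S on a right-hand side N → α S β: add FIRST(β) \ {ε}, and if β is empty or nullable also add FOLLOW(N). Iterate to a fixed point.

In E → S: S is at the end, add FOLLOW(E)
In S → S E num: S is followed by E num, add FIRST(E num) \ {ε} = { 'd', 'num' }
In E → S d: S is followed by d, add FIRST(d) \ {ε} = { 'd' }

The FOLLOW sets referred to above (computed the same way, to a fixed point):
  FOLLOW(E) = { $, 'num' }

Taking the union: FOLLOW(S) = { $, 'd', 'num' }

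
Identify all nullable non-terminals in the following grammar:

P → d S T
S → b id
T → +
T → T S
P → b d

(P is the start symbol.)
None

There are no ε-productions, so no non-terminal can derive ε.
No non-terminals are nullable.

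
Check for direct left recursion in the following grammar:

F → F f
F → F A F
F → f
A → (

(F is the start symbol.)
Yes, F is left-recursive

Direct left recursion occurs when N → N α for some non-terminal N (the right-hand side begins with the left-hand side itself).

F → F f: LEFT RECURSIVE (starts with F)
F → F A F: LEFT RECURSIVE (starts with F)
F → f: starts with f
A → (: starts with '('

The grammar has direct left recursion on: F.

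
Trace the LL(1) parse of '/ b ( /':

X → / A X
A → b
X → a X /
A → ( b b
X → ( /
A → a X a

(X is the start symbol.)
Stack is shown with the top on the left.

Stack    Input      Action
--------------------------
X $      / b ( / $  output X → / A X
/ A X $  / b ( / $  match '/'
A X $    b ( / $    output A → b
b X $    b ( / $    match 'b'
X $      ( / $      output X → ( /
( / $    ( / $      match '('
/ $      / $        match '/'
$        $          accept

The string is accepted.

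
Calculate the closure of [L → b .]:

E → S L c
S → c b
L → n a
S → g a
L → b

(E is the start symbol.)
{ [L → b .] }

To compute CLOSURE, for each item [A → α.Bβ] where B is a non-terminal, add [B → .γ] for all productions B → γ; repeat for the newly added items until nothing changes.

Start with: [L → b .]
The dot is at the end, so nothing is added.

CLOSURE = { [L → b .] }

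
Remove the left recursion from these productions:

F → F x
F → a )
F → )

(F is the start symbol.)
F is directly left-recursive. The standard transformation for
  A → A α₁ | ... | A α_m | β₁ | ... | β_n
is
  A  → β₁ A' | ... | β_n A'
  A' → α₁ A' | ... | α_m A' | ε

F → a ) becomes F → a ) F'
F → ) becomes F → ) F'
F → F x becomes F' → x F'
Add F' → ε

Resulting grammar:
F → a ) F'
F → ) F'
F' → x F'
F' → ε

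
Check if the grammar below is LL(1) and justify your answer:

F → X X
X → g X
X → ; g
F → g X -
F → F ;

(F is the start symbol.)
No. Predict set conflict for F: { 'g' }

A grammar is LL(1) if for each non-terminal N with multiple productions, the predict sets of those productions are pairwise disjoint, where PREDICT(N → α) = (FIRST(α) \ {ε}) ∪ (FOLLOW(N) if α ⇒* ε).

Relevant sets:
  FIRST(X) = { ';', 'g' }
  FIRST(F) = { ';', 'g' }

For F:
  PREDICT(F → X X) = { ';', 'g' }
  PREDICT(F → g X '-') = { 'g' }
  PREDICT(F → F ';') = { ';', 'g' }
For X:
  PREDICT(X → g X) = { 'g' }
  PREDICT(X → ';' g) = { ';' }

Conflict found: Predict set conflict for F: { 'g' }
The grammar is NOT LL(1).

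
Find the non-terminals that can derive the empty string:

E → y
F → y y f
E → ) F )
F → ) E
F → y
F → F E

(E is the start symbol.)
A non-terminal is nullable if it can derive ε (the empty string): either it has an ε-production, or it has a production whose right-hand side consists entirely of nullable non-terminals.

There are no ε-productions, so no non-terminal can derive ε.
No non-terminals are nullable.

Answer: None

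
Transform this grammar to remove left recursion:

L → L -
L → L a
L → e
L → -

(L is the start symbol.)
L is directly left-recursive. The standard transformation for
  A → A α₁ | ... | A α_m | β₁ | ... | β_n
is
  A  → β₁ A' | ... | β_n A'
  A' → α₁ A' | ... | α_m A' | ε

L → e becomes L → e L'
L → - becomes L → - L'
L → L - becomes L' → - L'
L → L a becomes L' → a L'
Add L' → ε

Resulting grammar:
L → e L'
L → - L'
L' → - L'
L' → a L'
L' → ε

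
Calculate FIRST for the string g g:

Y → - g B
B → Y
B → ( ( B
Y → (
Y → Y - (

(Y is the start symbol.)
{ 'g' }

To compute FIRST(g g), process the symbols left to right:
Symbol g is a terminal. Add 'g' and stop.
FIRST(g g) = { 'g' }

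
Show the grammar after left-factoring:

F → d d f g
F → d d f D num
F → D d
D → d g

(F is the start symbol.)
F → d d f F'
F' → g
F' → D num
F → D d
D → d g

Left-factoring transforms A → αβ₁ | αβ₂ into A → αA' and A' → β₁ | β₂
(α is the longest common prefix among the alternatives). Repeat until
no nonterminal has two alternatives with a common prefix.

Round 1: F has alternatives sharing prefix 'd d f'. Introduce F': F → d d f F'
  Add: F' → g
  Add: F' → D num

No remaining common prefixes — done.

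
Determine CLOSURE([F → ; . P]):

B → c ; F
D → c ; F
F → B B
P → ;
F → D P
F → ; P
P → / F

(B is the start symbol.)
{ [F → ; . P], [P → . / F], [P → . ;] }

Start with: [F → ; . P]
  [F → ; . P] has the dot before P: add [P → . ;], [P → . / F]
No further items can be added.

CLOSURE = { [F → ; . P], [P → . / F], [P → . ;] }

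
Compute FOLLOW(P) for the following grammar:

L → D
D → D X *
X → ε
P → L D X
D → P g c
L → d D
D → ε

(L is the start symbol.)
To compute FOLLOW(P), find every occurrence of P on a right-hand side N → α P β: add FIRST(β) \ {ε}, and if β is empty or nullable also add FOLLOW(N). Iterate to a fixed point.

In D → P g c: P is followed by g c, add FIRST(g c) \ {ε} = { 'g' }

Taking the union: FOLLOW(P) = { 'g' }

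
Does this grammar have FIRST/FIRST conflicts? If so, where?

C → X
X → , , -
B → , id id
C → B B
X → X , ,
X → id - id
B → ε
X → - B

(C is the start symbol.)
Yes. C → X / C → B B on { ',' }; X → ',' ',' '-' / X → X ',' ',' on { ',' }; X → X ',' ',' / X → id '-' id on { 'id' }; X → X ',' ',' / X → '-' B on { '-' }

FIRST sets of the non-terminals at (or reachable through a nullable prefix from) the front of some alternative:
  FIRST(X) = { ',', '-', 'id' }
  FIRST(B) = { ',', ε }

Productions for C:
  C → X: FIRST = { ',', '-', 'id' }
  C → B B: FIRST = { ',', ε }
Productions for X:
  X → , , -: FIRST = { ',' }
  X → X , ,: FIRST = { ',', '-', 'id' }
  X → id - id: FIRST = { 'id' }
  X → - B: FIRST = { '-' }
Productions for B:
  B → , id id: FIRST = { ',' }
  B → ε: FIRST = { ε }

Conflict for C: C → X and C → B B
  Overlap: { ',' }
Conflict for X: X → , , - and X → X , ,
  Overlap: { ',' }
Conflict for X: X → X , , and X → id - id
  Overlap: { 'id' }
Conflict for X: X → X , , and X → - B
  Overlap: { '-' }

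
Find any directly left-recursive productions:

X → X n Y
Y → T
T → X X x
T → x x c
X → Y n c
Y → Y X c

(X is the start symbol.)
Yes, X, Y are left-recursive

Direct left recursion occurs when N → N α for some non-terminal N (the right-hand side begins with the left-hand side itself).

X → X n Y: LEFT RECURSIVE (starts with X)
Y → T: starts with T
T → X X x: starts with X
T → x x c: starts with x
X → Y n c: starts with Y
Y → Y X c: LEFT RECURSIVE (starts with Y)

The grammar has direct left recursion on: X, Y.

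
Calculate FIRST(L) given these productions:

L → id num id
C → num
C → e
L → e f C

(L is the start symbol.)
{ 'e', 'id' }

To compute FIRST(L), examine every production with L on the left-hand side, reading each right-hand side left to right until a non-nullable symbol is reached.

From L → id num id:
  - id is a terminal: add 'id' and stop
From L → e f C:
  - e is a terminal: add 'e' and stop

Collecting: FIRST(L) = { 'e', 'id' }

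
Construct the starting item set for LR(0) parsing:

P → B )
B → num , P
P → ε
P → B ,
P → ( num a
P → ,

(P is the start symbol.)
First, augment the grammar with P' → P
I₀ = CLOSURE({ [P' → . P] }):
  [P' → . P] has the dot before P: add [P → . B )], [P → .], [P → . B ,], [P → . ( num a], [P → . ,]
  [P → . B )] has the dot before B: add [B → . num , P]
No further items can be added.

I₀ = { [B → . num , P], [P → . ( num a], [P → . ,], [P → . B )], [P → . B ,], [P → .], [P' → . P] }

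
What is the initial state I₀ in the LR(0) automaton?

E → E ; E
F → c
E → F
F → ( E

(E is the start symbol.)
{ [E → . E ; E], [E → . F], [E' → . E], [F → . ( E], [F → . c] }

First, augment the grammar with E' → E
I₀ = CLOSURE({ [E' → . E] }):
  [E' → . E] has the dot before E: add [E → . E ; E], [E → . F]
  [E → . F] has the dot before F: add [F → . c], [F → . ( E]
No further items can be added.

I₀ = { [E → . E ; E], [E → . F], [E' → . E], [F → . ( E], [F → . c] }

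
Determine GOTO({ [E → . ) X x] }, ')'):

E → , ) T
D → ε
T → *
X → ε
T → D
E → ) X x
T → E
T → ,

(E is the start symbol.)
{ [E → ) . X x], [X → .] }

GOTO(I, ')') = CLOSURE({ [A → αX.β] : [A → α.Xβ] ∈ I, X = ')' })

Items with dot before ')', with the dot advanced:
  [E → . ) X x] → [E → ) . X x]
Closure of the advanced items:
  [E → ) . X x] has the dot before X: add [X → .]

GOTO = { [E → ) . X x], [X → .] }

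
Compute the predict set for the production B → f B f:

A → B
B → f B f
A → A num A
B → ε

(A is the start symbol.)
PREDICT(B → f B f) = (FIRST(RHS) \ {ε}) ∪ (FOLLOW(B) if ε ∈ FIRST(RHS), i.e. RHS ⇒* ε)
FIRST(f B f) = { 'f' }
ε ∉ FIRST(f B f), so FOLLOW(B) is not added.
PREDICT(B → f B f) = { 'f' }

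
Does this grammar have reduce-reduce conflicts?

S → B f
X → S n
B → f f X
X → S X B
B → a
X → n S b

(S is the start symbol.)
No reduce-reduce conflicts

A reduce-reduce conflict occurs when an LR(0) state has two complete items [A → α .] and [B → β .] — both call for a reduction, and with no lookahead the parser cannot choose between them.

Augment with S' → S and build the canonical LR(0) collection (I0 = CLOSURE({[S' → . S]}), then GOTO on every symbol after a dot until no new states appear). It has 15 states:
  I0: { [B → . a], [B → . f f X], [S → . B f], [S' → . S] }  — shift
  I1: { [S → B . f] }  — shift
  I2: { [S' → S .] }  — accept
  I3: { [B → a .] }  — reduce
  I4: { [B → f . f X] }  — shift
  I5: { [B → . a], [B → . f f X], [B → f f . X], [S → . B f], [X → . S X B], [X → . S n], [X → . n S b] }  — shift
  I6: { [B → . a], [B → . f f X], [S → . B f], [X → . S X B], [X → . S n], [X → . n S b], [X → S . X B], [X → S . n] }  — shift
  I7: { [B → f f X .] }  — reduce
  I8: { [B → . a], [B → . f f X], [S → . B f], [X → n . S b] }  — shift
  I9: { [X → n S . b] }  — shift
  I10: { [X → n S b .] }  — reduce
  I11: { [B → . a], [B → . f f X], [X → S X . B] }  — shift
  I12: { [B → . a], [B → . f f X], [S → . B f], [X → S n .], [X → n . S b] }  — shift, reduce
  I13: { [X → S X B .] }  — reduce
  I14: { [S → B f .] }  — reduce

No state contains more than one complete item.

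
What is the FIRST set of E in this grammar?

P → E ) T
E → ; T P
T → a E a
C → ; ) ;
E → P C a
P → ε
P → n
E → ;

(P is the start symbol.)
FIRST sets of the other non-terminals involved (by the same procedure, iterated to a fixed point):
  FIRST(P) = { ';', 'n', ε }
  FIRST(C) = { ';' }

From E → ; T P:
  - ';' is a terminal: add ';' and stop
From E → P C a:
  - P is a non-terminal: add FIRST(P) \ {ε} = { ';', 'n' }
    P is nullable, so continue to the next symbol
  - C is a non-terminal: add FIRST(C) \ {ε} = { ';' }
    C is not nullable, so stop
From E → ;:
  - ';' is a terminal: add ';' and stop

Collecting: FIRST(E) = { ';', 'n' }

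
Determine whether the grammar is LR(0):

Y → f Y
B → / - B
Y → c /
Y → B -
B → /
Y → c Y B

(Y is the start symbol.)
No. Shift-reduce conflict between [B → / .] and [B → / . - B]

A grammar is LR(0) if no state in the canonical LR(0) collection has:
  - both a shift item (dot before a terminal) and a complete item (shift-reduce conflict), or
  - two or more complete items (reduce-reduce conflict; the accept item [Y' → Y .] counts as a complete item here).

Augment with Y' → Y and build the canonical LR(0) collection (I0 = CLOSURE({[Y' → . Y]}), then GOTO on every symbol after a dot until no new states appear). It has 13 states:
  I0: { [B → . / - B], [B → . /], [Y → . B -], [Y → . c /], [Y → . c Y B], [Y → . f Y], [Y' → . Y] }  — shift
  I1: { [B → / . - B], [B → / .] }  — shift, reduce
  I2: { [Y → B . -] }  — shift
  I3: { [Y' → Y .] }  — accept
  I4: { [B → . / - B], [B → . /], [Y → . B -], [Y → . c /], [Y → . c Y B], [Y → . f Y], [Y → c . /], [Y → c . Y B] }  — shift
  I5: { [B → . / - B], [B → . /], [Y → . B -], [Y → . c /], [Y → . c Y B], [Y → . f Y], [Y → f . Y] }  — shift
  I6: { [Y → f Y .] }  — reduce
  I7: { [B → / . - B], [B → / .], [Y → c / .] }  — shift, 2 reduces
  I8: { [B → . / - B], [B → . /], [Y → c Y . B] }  — shift
  I9: { [Y → c Y B .] }  — reduce
  I10: { [B → . / - B], [B → . /], [B → / - . B] }  — shift
  I11: { [B → / - B .] }  — reduce
  I12: { [Y → B - .] }  — reduce

Conflict in state I1:
  Shift-reduce conflict between [B → / .] and [B → / . - B]
So the grammar is NOT LR(0).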